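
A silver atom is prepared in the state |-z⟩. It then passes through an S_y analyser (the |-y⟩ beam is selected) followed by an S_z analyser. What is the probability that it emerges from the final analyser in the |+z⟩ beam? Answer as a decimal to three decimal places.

First analyser (S_y): from |-z⟩, P(|-y⟩) = 1/2.
After stage 1 the state is |-y⟩; P(|+z⟩) = |⟨+z|-y⟩|² = 1/2.
Joint probability = 1/2 × 1/2 = 0.250.

0.250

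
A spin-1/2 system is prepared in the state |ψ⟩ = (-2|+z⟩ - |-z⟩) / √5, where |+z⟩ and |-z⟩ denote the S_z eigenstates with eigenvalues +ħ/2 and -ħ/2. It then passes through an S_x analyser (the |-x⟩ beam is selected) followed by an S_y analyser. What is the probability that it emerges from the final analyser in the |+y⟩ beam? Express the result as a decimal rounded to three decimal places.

0.050

First analyser (S_x): P(|-x⟩) = |⟨-x|ψ⟩|² = 1/10.
After stage 1 the state is |-x⟩; P(|+y⟩) = |⟨+y|-x⟩|² = 1/2.
Joint probability = 1/10 × 1/2 = 0.050.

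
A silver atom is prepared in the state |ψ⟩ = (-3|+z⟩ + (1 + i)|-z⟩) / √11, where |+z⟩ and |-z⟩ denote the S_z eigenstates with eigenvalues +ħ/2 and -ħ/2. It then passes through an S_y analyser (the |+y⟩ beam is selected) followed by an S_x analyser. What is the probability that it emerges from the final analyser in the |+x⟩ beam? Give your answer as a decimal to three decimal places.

0.114

First analyser (S_y): P(|+y⟩) = |⟨+y|ψ⟩|² = 5/22.
After stage 1 the state is |+y⟩; P(|+x⟩) = |⟨+x|+y⟩|² = 1/2.
Joint probability = 5/22 × 1/2 = 0.114.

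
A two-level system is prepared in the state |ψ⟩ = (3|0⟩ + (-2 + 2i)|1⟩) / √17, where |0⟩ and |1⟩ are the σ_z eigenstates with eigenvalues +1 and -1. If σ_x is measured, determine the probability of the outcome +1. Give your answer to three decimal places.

|+x⟩ = (|0⟩ + |1⟩)/√2, so ⟨+x|ψ⟩ = (1 + 2i) / (√2·√17).
P = |1 + 2i|² / 34 = 5/34.

0.147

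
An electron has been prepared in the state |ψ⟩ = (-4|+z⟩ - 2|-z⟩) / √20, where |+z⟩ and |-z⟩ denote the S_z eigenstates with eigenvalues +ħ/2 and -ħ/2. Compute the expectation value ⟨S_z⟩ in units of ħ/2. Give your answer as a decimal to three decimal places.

0.600

⟨σ_z⟩ = |a|² - |b|² divided by |a|²+|b|², with a, b the |+z⟩, |-z⟩ amplitudes.
= (16 - 4)/20 = 12/20.
⟨S_z⟩ = (ħ/2)·⟨σ_z⟩.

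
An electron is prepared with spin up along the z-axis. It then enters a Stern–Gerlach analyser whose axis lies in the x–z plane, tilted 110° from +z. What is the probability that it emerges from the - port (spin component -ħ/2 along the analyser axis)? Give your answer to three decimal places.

For spin-½, the probability of finding spin-up along an axis at angle θ to the initial spin direction is cos²(θ/2); spin-down is sin²(θ/2).
θ = 110°, so P = sin²(55°) ≈ 0.671.

0.671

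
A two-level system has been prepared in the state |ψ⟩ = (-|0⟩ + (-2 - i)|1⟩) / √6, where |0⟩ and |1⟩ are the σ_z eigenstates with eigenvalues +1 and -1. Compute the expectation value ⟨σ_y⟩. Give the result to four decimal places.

⟨σ_y⟩ = 2 Im(a* b)/(|a|²+|b|²) with a = -1, b = (-2 - i).
a* b = (2 + i), so ⟨σ_y⟩ = 2/6.

0.3333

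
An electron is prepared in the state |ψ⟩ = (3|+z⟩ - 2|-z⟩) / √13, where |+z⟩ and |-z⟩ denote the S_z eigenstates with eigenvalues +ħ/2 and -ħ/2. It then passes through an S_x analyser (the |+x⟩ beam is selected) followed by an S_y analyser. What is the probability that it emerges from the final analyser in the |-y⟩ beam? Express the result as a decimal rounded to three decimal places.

First analyser (S_x): P(|+x⟩) = |⟨+x|ψ⟩|² = 1/26.
After stage 1 the state is |+x⟩; P(|-y⟩) = |⟨-y|+x⟩|² = 1/2.
Joint probability = 1/26 × 1/2 = 0.019.

0.019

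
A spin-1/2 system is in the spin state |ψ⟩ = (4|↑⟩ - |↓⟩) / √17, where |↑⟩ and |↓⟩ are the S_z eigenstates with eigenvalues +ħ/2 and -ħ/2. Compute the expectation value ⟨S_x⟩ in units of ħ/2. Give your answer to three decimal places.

-0.471

⟨σ_x⟩ = 2 Re(a* b)/(|a|²+|b|²) with a = 4, b = -1.
a* b = -4, so ⟨σ_x⟩ = -8/17.
⟨S_x⟩ = (ħ/2)·⟨σ_x⟩.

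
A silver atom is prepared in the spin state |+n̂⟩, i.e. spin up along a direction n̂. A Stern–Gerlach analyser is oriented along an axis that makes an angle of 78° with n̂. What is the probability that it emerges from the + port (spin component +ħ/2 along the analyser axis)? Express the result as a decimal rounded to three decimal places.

0.604

For spin-½, the probability of finding spin-up along an axis at angle θ to the initial spin direction is cos²(θ/2); spin-down is sin²(θ/2).
θ = 78°, so P = cos²(39°) ≈ 0.604.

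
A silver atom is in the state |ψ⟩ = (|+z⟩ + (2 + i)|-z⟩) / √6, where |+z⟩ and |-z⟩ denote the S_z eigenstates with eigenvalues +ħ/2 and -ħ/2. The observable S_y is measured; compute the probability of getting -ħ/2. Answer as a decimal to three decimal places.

0.333

|-y⟩ = (|+z⟩ - i|-z⟩)/√2, so ⟨-y|ψ⟩ = (2i) / (√2·√6).
P = |2i|² / 12 = 4/12.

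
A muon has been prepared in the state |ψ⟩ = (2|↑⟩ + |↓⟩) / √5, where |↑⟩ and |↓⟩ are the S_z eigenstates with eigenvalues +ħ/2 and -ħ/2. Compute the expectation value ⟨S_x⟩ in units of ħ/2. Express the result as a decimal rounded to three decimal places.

0.800

⟨σ_x⟩ = 2 Re(a* b)/(|a|²+|b|²) with a = 2, b = 1.
a* b = 2, so ⟨σ_x⟩ = 4/5.
⟨S_x⟩ = (ħ/2)·⟨σ_x⟩.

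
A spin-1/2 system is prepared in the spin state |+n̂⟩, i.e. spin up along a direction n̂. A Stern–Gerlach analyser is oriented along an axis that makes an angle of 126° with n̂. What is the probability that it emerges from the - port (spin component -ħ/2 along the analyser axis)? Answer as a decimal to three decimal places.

0.794

For spin-½, the probability of finding spin-up along an axis at angle θ to the initial spin direction is cos²(θ/2); spin-down is sin²(θ/2).
θ = 126°, so P = sin²(63°) ≈ 0.794.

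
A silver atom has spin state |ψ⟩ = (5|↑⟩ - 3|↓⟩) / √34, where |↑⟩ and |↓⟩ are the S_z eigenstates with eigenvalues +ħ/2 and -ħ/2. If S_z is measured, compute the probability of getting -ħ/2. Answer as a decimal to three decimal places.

0.265

The -ħ/2 outcome corresponds to |↓⟩. Its amplitude in |ψ⟩ is -3/√34.
P = |-3|² / 34 = 9/34.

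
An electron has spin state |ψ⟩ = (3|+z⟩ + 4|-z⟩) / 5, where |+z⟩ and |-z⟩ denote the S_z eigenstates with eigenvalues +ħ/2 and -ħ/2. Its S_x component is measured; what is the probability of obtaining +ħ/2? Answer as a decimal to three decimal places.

0.980

|+x⟩ = (|+z⟩ + |-z⟩)/√2, so ⟨+x|ψ⟩ = (7) / (√2·5).
P = |7|² / 50 = 49/50.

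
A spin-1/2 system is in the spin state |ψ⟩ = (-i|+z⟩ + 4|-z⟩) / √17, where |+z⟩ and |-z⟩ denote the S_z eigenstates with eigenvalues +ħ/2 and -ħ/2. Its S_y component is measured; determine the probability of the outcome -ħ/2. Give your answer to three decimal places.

|-y⟩ = (|+z⟩ - i|-z⟩)/√2, so ⟨-y|ψ⟩ = (3i) / (√2·√17).
P = |3i|² / 34 = 9/34.

0.265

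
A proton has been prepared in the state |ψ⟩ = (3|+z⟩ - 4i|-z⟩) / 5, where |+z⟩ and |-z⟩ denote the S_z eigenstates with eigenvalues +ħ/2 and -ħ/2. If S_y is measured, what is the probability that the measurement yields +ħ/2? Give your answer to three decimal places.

|+y⟩ = (|+z⟩ + i|-z⟩)/√2, so ⟨+y|ψ⟩ = (-1) / (√2·5).
P = |-1|² / 50 = 1/50.

0.020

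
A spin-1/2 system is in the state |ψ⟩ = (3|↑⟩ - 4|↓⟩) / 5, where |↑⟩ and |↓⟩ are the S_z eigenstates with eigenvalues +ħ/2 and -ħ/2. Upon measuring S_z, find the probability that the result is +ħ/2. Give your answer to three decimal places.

The +ħ/2 outcome corresponds to |↑⟩. Its amplitude in |ψ⟩ is 3/5.
P = |3|² / 25 = 9/25.

0.360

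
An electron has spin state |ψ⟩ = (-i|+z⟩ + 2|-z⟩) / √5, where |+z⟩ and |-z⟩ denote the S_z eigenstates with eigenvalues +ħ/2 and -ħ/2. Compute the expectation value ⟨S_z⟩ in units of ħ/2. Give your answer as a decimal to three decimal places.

-0.600

⟨σ_z⟩ = |a|² - |b|² divided by |a|²+|b|², with a, b the |+z⟩, |-z⟩ amplitudes.
= (1 - 4)/5 = -3/5.
⟨S_z⟩ = (ħ/2)·⟨σ_z⟩.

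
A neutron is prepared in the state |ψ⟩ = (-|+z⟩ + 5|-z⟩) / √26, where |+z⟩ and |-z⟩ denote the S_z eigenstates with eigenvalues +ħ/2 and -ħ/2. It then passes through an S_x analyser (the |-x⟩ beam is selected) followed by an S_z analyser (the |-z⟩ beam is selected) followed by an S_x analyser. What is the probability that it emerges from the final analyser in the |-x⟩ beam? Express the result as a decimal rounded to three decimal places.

First analyser (S_x): P(|-x⟩) = |⟨-x|ψ⟩|² = 36/52.
After stage 1 the state is |-x⟩; P(|-z⟩) = |⟨-z|-x⟩|² = 1/2.
After stage 2 the state is |-z⟩; P(|-x⟩) = |⟨-x|-z⟩|² = 1/2.
Joint probability = 36/52 × 1/2 × 1/2 = 0.173.

0.173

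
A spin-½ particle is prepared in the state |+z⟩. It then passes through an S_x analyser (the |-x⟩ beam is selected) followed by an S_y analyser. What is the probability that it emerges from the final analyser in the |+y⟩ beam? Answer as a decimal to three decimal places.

0.250

First analyser (S_x): from |+z⟩, P(|-x⟩) = 1/2.
After stage 1 the state is |-x⟩; P(|+y⟩) = |⟨+y|-x⟩|² = 1/2.
Joint probability = 1/2 × 1/2 = 0.250.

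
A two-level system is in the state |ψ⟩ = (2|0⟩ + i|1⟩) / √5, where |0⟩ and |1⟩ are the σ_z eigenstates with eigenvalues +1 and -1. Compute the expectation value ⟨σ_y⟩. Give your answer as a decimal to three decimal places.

0.800

⟨σ_y⟩ = 2 Im(a* b)/(|a|²+|b|²) with a = 2, b = i.
a* b = 2i, so ⟨σ_y⟩ = 4/5.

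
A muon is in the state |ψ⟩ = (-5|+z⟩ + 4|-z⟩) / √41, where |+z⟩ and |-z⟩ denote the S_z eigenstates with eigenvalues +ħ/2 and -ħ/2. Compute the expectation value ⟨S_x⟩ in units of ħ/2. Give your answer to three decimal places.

⟨σ_x⟩ = 2 Re(a* b)/(|a|²+|b|²) with a = -5, b = 4.
a* b = -20, so ⟨σ_x⟩ = -40/41.
⟨S_x⟩ = (ħ/2)·⟨σ_x⟩.

-0.976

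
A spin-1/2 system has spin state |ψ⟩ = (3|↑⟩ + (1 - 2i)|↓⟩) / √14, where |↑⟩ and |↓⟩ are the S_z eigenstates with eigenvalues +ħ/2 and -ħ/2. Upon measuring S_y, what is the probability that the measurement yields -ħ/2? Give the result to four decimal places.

|-y⟩ = (|↑⟩ - i|↓⟩)/√2, so ⟨-y|ψ⟩ = (5 + i) / (√2·√14).
P = |5 + i|² / 28 = 26/28.

0.9286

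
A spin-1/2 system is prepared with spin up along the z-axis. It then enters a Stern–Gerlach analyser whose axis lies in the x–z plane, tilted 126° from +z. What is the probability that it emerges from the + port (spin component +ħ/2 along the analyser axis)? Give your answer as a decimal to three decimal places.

For spin-½, the probability of finding spin-up along an axis at angle θ to the initial spin direction is cos²(θ/2); spin-down is sin²(θ/2).
θ = 126°, so P = cos²(63°) ≈ 0.206.

0.206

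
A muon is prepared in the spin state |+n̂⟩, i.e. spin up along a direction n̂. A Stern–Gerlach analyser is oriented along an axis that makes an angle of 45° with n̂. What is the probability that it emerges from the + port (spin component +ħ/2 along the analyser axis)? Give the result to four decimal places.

For spin-½, the probability of finding spin-up along an axis at angle θ to the initial spin direction is cos²(θ/2); spin-down is sin²(θ/2).
θ = 45°, so P = cos²(22.5°) ≈ 0.8536.

0.8536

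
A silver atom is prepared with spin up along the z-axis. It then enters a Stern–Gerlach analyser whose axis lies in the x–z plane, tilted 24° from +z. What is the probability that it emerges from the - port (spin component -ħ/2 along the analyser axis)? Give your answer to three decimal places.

For spin-½, the probability of finding spin-up along an axis at angle θ to the initial spin direction is cos²(θ/2); spin-down is sin²(θ/2).
θ = 24°, so P = sin²(12°) ≈ 0.043.

0.043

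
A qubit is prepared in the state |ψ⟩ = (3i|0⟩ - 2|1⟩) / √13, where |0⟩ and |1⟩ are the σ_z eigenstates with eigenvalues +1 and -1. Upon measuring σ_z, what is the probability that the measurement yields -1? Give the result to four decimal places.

0.3077

The -1 outcome corresponds to |1⟩. Its amplitude in |ψ⟩ is -2/√13.
P = |-2|² / 13 = 4/13.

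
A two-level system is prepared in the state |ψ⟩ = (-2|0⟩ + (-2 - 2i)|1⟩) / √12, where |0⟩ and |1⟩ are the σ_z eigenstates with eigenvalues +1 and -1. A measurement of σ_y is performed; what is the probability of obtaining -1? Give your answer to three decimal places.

|-y⟩ = (|0⟩ - i|1⟩)/√2, so ⟨-y|ψ⟩ = (-2i) / (√2·√12).
P = |-2i|² / 24 = 4/24.

0.167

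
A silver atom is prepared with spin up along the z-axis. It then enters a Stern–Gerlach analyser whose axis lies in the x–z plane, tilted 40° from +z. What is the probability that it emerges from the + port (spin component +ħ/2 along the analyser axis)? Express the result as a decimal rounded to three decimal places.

For spin-½, the probability of finding spin-up along an axis at angle θ to the initial spin direction is cos²(θ/2); spin-down is sin²(θ/2).
θ = 40°, so P = cos²(20°) ≈ 0.883.

0.883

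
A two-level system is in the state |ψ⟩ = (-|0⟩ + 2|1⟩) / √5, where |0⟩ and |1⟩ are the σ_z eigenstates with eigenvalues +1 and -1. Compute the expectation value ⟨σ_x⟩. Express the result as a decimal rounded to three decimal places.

⟨σ_x⟩ = 2 Re(a* b)/(|a|²+|b|²) with a = -1, b = 2.
a* b = -2, so ⟨σ_x⟩ = -4/5.

-0.800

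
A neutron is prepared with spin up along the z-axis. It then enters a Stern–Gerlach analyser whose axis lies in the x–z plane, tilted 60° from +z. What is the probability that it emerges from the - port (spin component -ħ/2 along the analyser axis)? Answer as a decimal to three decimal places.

For spin-½, the probability of finding spin-up along an axis at angle θ to the initial spin direction is cos²(θ/2); spin-down is sin²(θ/2).
θ = 60°, so P = sin²(30°) ≈ 0.250.

0.250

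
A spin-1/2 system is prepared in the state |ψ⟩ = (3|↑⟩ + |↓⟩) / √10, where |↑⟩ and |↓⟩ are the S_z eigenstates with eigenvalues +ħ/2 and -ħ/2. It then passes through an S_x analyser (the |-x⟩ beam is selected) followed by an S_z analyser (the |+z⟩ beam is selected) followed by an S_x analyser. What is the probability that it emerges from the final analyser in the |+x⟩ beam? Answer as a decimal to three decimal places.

First analyser (S_x): P(|-x⟩) = |⟨-x|ψ⟩|² = 4/20.
After stage 1 the state is |-x⟩; P(|+z⟩) = |⟨+z|-x⟩|² = 1/2.
After stage 2 the state is |+z⟩; P(|+x⟩) = |⟨+x|+z⟩|² = 1/2.
Joint probability = 4/20 × 1/2 × 1/2 = 0.050.

0.050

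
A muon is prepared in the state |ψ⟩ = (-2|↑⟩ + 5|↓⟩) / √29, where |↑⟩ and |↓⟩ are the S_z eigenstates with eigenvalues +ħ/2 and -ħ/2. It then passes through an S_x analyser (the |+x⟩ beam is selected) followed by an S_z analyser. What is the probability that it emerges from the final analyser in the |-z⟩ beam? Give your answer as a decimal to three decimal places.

0.078

First analyser (S_x): P(|+x⟩) = |⟨+x|ψ⟩|² = 9/58.
After stage 1 the state is |+x⟩; P(|-z⟩) = |⟨-z|+x⟩|² = 1/2.
Joint probability = 9/58 × 1/2 = 0.078.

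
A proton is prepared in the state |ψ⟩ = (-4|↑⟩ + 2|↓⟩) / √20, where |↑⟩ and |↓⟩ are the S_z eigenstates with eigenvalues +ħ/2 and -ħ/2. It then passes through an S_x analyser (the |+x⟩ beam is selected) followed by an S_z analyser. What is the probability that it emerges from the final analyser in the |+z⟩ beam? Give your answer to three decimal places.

0.050

First analyser (S_x): P(|+x⟩) = |⟨+x|ψ⟩|² = 4/40.
After stage 1 the state is |+x⟩; P(|+z⟩) = |⟨+z|+x⟩|² = 1/2.
Joint probability = 4/40 × 1/2 = 0.050.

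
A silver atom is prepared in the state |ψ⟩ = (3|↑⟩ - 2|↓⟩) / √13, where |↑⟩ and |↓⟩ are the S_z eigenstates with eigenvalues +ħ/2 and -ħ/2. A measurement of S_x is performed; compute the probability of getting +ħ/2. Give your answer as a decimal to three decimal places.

|+x⟩ = (|↑⟩ + |↓⟩)/√2, so ⟨+x|ψ⟩ = (1) / (√2·√13).
P = |1|² / 26 = 1/26.

0.038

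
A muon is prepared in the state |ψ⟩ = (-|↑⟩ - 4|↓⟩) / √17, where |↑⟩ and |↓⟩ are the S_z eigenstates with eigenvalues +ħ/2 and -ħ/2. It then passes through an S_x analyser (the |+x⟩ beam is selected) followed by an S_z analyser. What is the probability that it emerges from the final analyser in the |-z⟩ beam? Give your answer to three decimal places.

0.368

First analyser (S_x): P(|+x⟩) = |⟨+x|ψ⟩|² = 25/34.
After stage 1 the state is |+x⟩; P(|-z⟩) = |⟨-z|+x⟩|² = 1/2.
Joint probability = 25/34 × 1/2 = 0.368.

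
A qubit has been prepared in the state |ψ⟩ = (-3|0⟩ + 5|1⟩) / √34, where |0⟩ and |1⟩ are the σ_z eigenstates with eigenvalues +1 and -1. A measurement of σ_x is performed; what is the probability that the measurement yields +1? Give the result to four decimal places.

|+x⟩ = (|0⟩ + |1⟩)/√2, so ⟨+x|ψ⟩ = (2) / (√2·√34).
P = |2|² / 68 = 4/68.

0.0588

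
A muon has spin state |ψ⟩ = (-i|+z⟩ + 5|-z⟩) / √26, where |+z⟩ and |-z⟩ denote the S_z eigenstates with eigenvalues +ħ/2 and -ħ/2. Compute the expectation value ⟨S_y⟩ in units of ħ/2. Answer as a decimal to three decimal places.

0.385

⟨σ_y⟩ = 2 Im(a* b)/(|a|²+|b|²) with a = -i, b = 5.
a* b = 5i, so ⟨σ_y⟩ = 10/26.
⟨S_y⟩ = (ħ/2)·⟨σ_y⟩.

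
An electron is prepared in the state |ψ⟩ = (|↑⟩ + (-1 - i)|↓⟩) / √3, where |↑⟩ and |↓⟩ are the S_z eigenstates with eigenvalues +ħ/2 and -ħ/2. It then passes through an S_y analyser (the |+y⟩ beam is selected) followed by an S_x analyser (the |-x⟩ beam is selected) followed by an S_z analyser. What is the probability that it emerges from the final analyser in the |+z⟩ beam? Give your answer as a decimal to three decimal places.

First analyser (S_y): P(|+y⟩) = |⟨+y|ψ⟩|² = 1/6.
After stage 1 the state is |+y⟩; P(|-x⟩) = |⟨-x|+y⟩|² = 1/2.
After stage 2 the state is |-x⟩; P(|+z⟩) = |⟨+z|-x⟩|² = 1/2.
Joint probability = 1/6 × 1/2 × 1/2 = 0.042.

0.042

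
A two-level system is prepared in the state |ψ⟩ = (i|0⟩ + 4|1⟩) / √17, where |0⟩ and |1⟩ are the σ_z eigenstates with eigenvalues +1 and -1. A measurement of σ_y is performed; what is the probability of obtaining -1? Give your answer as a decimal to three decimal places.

|-y⟩ = (|0⟩ - i|1⟩)/√2, so ⟨-y|ψ⟩ = (5i) / (√2·√17).
P = |5i|² / 34 = 25/34.

0.735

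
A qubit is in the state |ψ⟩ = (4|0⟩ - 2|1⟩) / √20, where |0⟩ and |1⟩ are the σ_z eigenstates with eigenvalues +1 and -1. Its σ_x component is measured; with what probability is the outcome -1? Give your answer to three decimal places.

|-x⟩ = (|0⟩ - |1⟩)/√2, so ⟨-x|ψ⟩ = (6) / (√2·√20).
P = |6|² / 40 = 36/40.

0.900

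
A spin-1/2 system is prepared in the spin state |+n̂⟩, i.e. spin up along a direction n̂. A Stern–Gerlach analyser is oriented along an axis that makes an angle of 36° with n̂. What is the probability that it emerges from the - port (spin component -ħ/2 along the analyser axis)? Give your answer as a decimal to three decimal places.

0.095

For spin-½, the probability of finding spin-up along an axis at angle θ to the initial spin direction is cos²(θ/2); spin-down is sin²(θ/2).
θ = 36°, so P = sin²(18°) ≈ 0.095.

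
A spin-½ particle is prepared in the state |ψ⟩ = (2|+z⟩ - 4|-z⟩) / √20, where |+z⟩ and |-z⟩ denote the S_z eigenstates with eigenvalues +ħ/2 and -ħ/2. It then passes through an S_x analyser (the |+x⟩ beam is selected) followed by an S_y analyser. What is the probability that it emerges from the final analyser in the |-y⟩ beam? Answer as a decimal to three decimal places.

0.050

First analyser (S_x): P(|+x⟩) = |⟨+x|ψ⟩|² = 4/40.
After stage 1 the state is |+x⟩; P(|-y⟩) = |⟨-y|+x⟩|² = 1/2.
Joint probability = 4/40 × 1/2 = 0.050.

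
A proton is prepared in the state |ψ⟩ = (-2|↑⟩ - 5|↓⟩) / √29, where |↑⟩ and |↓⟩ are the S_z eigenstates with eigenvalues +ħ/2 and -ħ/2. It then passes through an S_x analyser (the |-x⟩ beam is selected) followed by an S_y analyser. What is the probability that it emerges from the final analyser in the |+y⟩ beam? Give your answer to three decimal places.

First analyser (S_x): P(|-x⟩) = |⟨-x|ψ⟩|² = 9/58.
After stage 1 the state is |-x⟩; P(|+y⟩) = |⟨+y|-x⟩|² = 1/2.
Joint probability = 9/58 × 1/2 = 0.078.

0.078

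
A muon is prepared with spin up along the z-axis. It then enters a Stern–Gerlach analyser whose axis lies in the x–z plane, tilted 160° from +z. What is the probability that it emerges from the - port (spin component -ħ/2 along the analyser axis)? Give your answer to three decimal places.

For spin-½, the probability of finding spin-up along an axis at angle θ to the initial spin direction is cos²(θ/2); spin-down is sin²(θ/2).
θ = 160°, so P = sin²(80°) ≈ 0.970.

0.970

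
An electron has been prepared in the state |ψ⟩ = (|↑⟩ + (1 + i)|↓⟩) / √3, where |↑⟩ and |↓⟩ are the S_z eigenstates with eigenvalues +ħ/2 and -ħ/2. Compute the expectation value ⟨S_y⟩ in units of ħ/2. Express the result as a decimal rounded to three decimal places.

0.667

⟨σ_y⟩ = 2 Im(a* b)/(|a|²+|b|²) with a = 1, b = (1 + i).
a* b = (1 + i), so ⟨σ_y⟩ = 2/3.
⟨S_y⟩ = (ħ/2)·⟨σ_y⟩.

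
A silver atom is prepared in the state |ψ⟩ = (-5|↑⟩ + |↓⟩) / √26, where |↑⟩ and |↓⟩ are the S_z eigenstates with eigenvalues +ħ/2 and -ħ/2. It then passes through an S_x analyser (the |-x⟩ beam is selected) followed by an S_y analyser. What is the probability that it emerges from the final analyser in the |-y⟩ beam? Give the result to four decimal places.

First analyser (S_x): P(|-x⟩) = |⟨-x|ψ⟩|² = 36/52.
After stage 1 the state is |-x⟩; P(|-y⟩) = |⟨-y|-x⟩|² = 1/2.
Joint probability = 36/52 × 1/2 = 0.3462.

0.3462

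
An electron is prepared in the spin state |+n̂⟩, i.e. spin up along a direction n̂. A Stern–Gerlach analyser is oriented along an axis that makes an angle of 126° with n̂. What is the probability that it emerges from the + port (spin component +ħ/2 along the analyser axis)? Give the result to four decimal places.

0.2061

For spin-½, the probability of finding spin-up along an axis at angle θ to the initial spin direction is cos²(θ/2); spin-down is sin²(θ/2).
θ = 126°, so P = cos²(63°) ≈ 0.2061.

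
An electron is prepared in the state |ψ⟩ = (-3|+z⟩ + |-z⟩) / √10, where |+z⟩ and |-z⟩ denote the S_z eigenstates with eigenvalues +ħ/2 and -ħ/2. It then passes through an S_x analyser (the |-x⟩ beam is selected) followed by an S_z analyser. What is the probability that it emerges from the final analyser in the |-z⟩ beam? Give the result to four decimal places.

First analyser (S_x): P(|-x⟩) = |⟨-x|ψ⟩|² = 16/20.
After stage 1 the state is |-x⟩; P(|-z⟩) = |⟨-z|-x⟩|² = 1/2.
Joint probability = 16/20 × 1/2 = 0.4000.

0.4000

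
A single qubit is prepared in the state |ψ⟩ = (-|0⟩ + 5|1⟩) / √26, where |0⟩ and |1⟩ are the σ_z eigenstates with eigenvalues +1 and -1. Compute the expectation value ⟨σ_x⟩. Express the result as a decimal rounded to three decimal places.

-0.385

⟨σ_x⟩ = 2 Re(a* b)/(|a|²+|b|²) with a = -1, b = 5.
a* b = -5, so ⟨σ_x⟩ = -10/26.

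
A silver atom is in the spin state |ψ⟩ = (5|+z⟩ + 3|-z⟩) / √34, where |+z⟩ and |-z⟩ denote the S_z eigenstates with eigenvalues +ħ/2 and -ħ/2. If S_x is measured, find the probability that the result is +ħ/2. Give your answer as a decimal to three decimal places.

|+x⟩ = (|+z⟩ + |-z⟩)/√2, so ⟨+x|ψ⟩ = (8) / (√2·√34).
P = |8|² / 68 = 64/68.

0.941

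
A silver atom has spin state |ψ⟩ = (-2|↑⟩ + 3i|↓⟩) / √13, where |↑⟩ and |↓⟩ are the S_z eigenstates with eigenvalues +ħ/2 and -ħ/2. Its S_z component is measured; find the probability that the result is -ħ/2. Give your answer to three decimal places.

0.692

The -ħ/2 outcome corresponds to |↓⟩. Its amplitude in |ψ⟩ is 3i/√13.
P = |3i|² / 13 = 9/13.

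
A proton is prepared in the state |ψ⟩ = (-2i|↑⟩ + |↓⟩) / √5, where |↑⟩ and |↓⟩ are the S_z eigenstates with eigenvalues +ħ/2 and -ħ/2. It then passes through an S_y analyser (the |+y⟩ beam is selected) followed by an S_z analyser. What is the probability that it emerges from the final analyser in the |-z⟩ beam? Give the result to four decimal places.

First analyser (S_y): P(|+y⟩) = |⟨+y|ψ⟩|² = 9/10.
After stage 1 the state is |+y⟩; P(|-z⟩) = |⟨-z|+y⟩|² = 1/2.
Joint probability = 9/10 × 1/2 = 0.4500.

0.4500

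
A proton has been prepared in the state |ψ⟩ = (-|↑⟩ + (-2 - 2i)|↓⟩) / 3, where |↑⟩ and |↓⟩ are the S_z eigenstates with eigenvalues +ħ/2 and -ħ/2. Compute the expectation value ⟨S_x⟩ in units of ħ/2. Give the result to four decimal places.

0.4444

⟨σ_x⟩ = 2 Re(a* b)/(|a|²+|b|²) with a = -1, b = (-2 - 2i).
a* b = (2 + 2i), so ⟨σ_x⟩ = 4/9.
⟨S_x⟩ = (ħ/2)·⟨σ_x⟩.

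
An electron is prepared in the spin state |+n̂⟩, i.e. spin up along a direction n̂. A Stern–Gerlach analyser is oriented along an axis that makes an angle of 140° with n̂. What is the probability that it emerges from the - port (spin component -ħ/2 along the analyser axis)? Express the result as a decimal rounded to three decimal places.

For spin-½, the probability of finding spin-up along an axis at angle θ to the initial spin direction is cos²(θ/2); spin-down is sin²(θ/2).
θ = 140°, so P = sin²(70°) ≈ 0.883.

0.883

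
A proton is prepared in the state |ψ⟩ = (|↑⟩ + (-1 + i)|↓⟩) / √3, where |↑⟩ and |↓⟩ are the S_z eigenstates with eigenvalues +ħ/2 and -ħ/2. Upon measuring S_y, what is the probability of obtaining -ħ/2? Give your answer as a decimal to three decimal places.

0.167

|-y⟩ = (|↑⟩ - i|↓⟩)/√2, so ⟨-y|ψ⟩ = (-i) / (√2·√3).
P = |-i|² / 6 = 1/6.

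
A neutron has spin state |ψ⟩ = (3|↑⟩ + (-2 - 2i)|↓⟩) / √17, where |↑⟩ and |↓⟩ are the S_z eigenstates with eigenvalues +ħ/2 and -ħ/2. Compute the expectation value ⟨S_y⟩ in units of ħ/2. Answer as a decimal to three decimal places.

-0.706

⟨σ_y⟩ = 2 Im(a* b)/(|a|²+|b|²) with a = 3, b = (-2 - 2i).
a* b = (-6 - 6i), so ⟨σ_y⟩ = -12/17.
⟨S_y⟩ = (ħ/2)·⟨σ_y⟩.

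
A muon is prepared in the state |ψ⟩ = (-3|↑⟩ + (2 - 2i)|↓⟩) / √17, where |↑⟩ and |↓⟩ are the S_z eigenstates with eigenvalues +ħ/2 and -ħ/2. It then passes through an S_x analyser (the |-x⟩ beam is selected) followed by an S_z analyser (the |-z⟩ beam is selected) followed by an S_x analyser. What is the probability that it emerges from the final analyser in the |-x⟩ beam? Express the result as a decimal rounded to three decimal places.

First analyser (S_x): P(|-x⟩) = |⟨-x|ψ⟩|² = 29/34.
After stage 1 the state is |-x⟩; P(|-z⟩) = |⟨-z|-x⟩|² = 1/2.
After stage 2 the state is |-z⟩; P(|-x⟩) = |⟨-x|-z⟩|² = 1/2.
Joint probability = 29/34 × 1/2 × 1/2 = 0.213.

0.213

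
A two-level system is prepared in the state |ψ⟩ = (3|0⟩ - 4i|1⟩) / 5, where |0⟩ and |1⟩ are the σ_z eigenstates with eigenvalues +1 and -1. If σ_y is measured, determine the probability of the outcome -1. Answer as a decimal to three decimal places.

|-y⟩ = (|0⟩ - i|1⟩)/√2, so ⟨-y|ψ⟩ = (7) / (√2·5).
P = |7|² / 50 = 49/50.

0.980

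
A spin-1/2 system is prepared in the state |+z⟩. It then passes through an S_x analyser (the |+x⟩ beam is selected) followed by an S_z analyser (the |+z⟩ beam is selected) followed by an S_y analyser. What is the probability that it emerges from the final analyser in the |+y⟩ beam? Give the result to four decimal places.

0.1250

First analyser (S_x): from |+z⟩, P(|+x⟩) = 1/2.
After stage 1 the state is |+x⟩; P(|+z⟩) = |⟨+z|+x⟩|² = 1/2.
After stage 2 the state is |+z⟩; P(|+y⟩) = |⟨+y|+z⟩|² = 1/2.
Joint probability = 1/2 × 1/2 × 1/2 = 0.1250.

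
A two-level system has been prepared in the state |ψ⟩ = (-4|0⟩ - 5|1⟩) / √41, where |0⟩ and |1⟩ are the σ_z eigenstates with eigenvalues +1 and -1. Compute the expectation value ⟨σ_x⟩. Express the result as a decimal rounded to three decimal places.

0.976

⟨σ_x⟩ = 2 Re(a* b)/(|a|²+|b|²) with a = -4, b = -5.
a* b = 20, so ⟨σ_x⟩ = 40/41.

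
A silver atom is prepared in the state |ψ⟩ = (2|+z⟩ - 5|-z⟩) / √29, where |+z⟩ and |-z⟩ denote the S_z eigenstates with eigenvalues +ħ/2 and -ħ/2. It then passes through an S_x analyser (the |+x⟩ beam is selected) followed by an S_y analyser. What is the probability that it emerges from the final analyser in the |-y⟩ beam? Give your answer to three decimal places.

First analyser (S_x): P(|+x⟩) = |⟨+x|ψ⟩|² = 9/58.
After stage 1 the state is |+x⟩; P(|-y⟩) = |⟨-y|+x⟩|² = 1/2.
Joint probability = 9/58 × 1/2 = 0.078.

0.078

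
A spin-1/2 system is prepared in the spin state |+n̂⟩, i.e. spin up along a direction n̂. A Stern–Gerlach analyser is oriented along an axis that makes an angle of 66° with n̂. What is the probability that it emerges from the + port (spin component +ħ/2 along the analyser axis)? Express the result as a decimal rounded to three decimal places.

0.703

For spin-½, the probability of finding spin-up along an axis at angle θ to the initial spin direction is cos²(θ/2); spin-down is sin²(θ/2).
θ = 66°, so P = cos²(33°) ≈ 0.703.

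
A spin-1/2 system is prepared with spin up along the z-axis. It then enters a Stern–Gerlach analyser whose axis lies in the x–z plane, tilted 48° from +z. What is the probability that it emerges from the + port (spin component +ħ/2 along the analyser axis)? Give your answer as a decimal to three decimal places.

0.835

For spin-½, the probability of finding spin-up along an axis at angle θ to the initial spin direction is cos²(θ/2); spin-down is sin²(θ/2).
θ = 48°, so P = cos²(24°) ≈ 0.835.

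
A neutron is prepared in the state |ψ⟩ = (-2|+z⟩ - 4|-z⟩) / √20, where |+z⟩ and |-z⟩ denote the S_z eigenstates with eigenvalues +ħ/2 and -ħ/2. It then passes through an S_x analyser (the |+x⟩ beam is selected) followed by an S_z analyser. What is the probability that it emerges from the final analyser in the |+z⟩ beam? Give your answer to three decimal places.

0.450

First analyser (S_x): P(|+x⟩) = |⟨+x|ψ⟩|² = 36/40.
After stage 1 the state is |+x⟩; P(|+z⟩) = |⟨+z|+x⟩|² = 1/2.
Joint probability = 36/40 × 1/2 = 0.450.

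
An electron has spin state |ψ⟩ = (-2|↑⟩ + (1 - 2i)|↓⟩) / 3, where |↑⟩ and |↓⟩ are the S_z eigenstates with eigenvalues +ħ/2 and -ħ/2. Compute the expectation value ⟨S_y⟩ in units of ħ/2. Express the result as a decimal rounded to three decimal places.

⟨σ_y⟩ = 2 Im(a* b)/(|a|²+|b|²) with a = -2, b = (1 - 2i).
a* b = (-2 + 4i), so ⟨σ_y⟩ = 8/9.
⟨S_y⟩ = (ħ/2)·⟨σ_y⟩.

0.889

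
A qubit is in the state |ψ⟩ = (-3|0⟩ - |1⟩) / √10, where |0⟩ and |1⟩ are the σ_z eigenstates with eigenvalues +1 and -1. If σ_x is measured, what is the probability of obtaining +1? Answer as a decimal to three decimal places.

|+x⟩ = (|0⟩ + |1⟩)/√2, so ⟨+x|ψ⟩ = (-4) / (√2·√10).
P = |-4|² / 20 = 16/20.

0.800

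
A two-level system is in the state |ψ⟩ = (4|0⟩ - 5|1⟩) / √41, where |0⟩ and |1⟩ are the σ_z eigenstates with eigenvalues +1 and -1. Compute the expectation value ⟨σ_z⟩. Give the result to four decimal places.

⟨σ_z⟩ = |a|² - |b|² divided by |a|²+|b|², with a, b the |0⟩, |1⟩ amplitudes.
= (16 - 25)/41 = -9/41.

-0.2195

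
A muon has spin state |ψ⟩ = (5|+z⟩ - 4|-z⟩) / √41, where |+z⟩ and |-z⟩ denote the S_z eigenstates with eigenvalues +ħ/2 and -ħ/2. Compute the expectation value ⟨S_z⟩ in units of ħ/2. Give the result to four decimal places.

⟨σ_z⟩ = |a|² - |b|² divided by |a|²+|b|², with a, b the |+z⟩, |-z⟩ amplitudes.
= (25 - 16)/41 = 9/41.
⟨S_z⟩ = (ħ/2)·⟨σ_z⟩.

0.2195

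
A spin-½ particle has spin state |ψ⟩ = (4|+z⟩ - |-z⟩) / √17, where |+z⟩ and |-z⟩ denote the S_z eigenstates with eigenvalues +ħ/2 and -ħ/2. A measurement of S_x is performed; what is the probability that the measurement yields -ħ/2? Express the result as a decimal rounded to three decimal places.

|-x⟩ = (|+z⟩ - |-z⟩)/√2, so ⟨-x|ψ⟩ = (5) / (√2·√17).
P = |5|² / 34 = 25/34.

0.735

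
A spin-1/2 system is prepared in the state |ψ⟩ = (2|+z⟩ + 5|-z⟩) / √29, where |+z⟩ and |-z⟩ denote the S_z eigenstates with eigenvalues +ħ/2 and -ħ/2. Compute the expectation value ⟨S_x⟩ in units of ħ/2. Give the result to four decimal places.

⟨σ_x⟩ = 2 Re(a* b)/(|a|²+|b|²) with a = 2, b = 5.
a* b = 10, so ⟨σ_x⟩ = 20/29.
⟨S_x⟩ = (ħ/2)·⟨σ_x⟩.

0.6897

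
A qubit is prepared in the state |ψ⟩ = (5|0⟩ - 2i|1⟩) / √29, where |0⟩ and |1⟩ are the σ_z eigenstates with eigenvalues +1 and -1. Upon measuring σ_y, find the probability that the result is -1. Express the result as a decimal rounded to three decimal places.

|-y⟩ = (|0⟩ - i|1⟩)/√2, so ⟨-y|ψ⟩ = (7) / (√2·√29).
P = |7|² / 58 = 49/58.

0.845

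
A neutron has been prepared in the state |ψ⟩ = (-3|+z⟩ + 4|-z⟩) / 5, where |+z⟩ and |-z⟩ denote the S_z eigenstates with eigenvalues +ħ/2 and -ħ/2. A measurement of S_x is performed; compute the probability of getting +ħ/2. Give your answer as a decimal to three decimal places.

|+x⟩ = (|+z⟩ + |-z⟩)/√2, so ⟨+x|ψ⟩ = (1) / (√2·5).
P = |1|² / 50 = 1/50.

0.020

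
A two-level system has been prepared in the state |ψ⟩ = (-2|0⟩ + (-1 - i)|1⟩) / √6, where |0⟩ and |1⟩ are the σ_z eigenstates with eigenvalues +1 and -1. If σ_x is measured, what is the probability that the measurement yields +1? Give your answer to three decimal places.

|+x⟩ = (|0⟩ + |1⟩)/√2, so ⟨+x|ψ⟩ = (-3 - i) / (√2·√6).
P = |-3 - i|² / 12 = 10/12.

0.833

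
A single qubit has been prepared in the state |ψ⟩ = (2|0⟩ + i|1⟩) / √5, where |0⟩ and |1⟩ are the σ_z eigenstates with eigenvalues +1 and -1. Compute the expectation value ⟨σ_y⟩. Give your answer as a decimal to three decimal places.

⟨σ_y⟩ = 2 Im(a* b)/(|a|²+|b|²) with a = 2, b = i.
a* b = 2i, so ⟨σ_y⟩ = 4/5.

0.800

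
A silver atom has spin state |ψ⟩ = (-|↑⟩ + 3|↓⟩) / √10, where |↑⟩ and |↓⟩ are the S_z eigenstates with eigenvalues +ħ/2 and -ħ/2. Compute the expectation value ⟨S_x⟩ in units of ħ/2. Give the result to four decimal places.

-0.6000

⟨σ_x⟩ = 2 Re(a* b)/(|a|²+|b|²) with a = -1, b = 3.
a* b = -3, so ⟨σ_x⟩ = -6/10.
⟨S_x⟩ = (ħ/2)·⟨σ_x⟩.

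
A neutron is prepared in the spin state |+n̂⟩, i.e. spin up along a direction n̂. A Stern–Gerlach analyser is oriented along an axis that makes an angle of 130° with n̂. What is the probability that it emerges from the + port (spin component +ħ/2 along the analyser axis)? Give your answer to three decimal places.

0.179

For spin-½, the probability of finding spin-up along an axis at angle θ to the initial spin direction is cos²(θ/2); spin-down is sin²(θ/2).
θ = 130°, so P = cos²(65°) ≈ 0.179.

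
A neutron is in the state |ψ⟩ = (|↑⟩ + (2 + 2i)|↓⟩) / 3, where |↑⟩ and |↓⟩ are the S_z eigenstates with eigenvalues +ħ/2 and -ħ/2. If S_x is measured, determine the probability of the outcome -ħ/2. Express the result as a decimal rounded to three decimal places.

0.278

|-x⟩ = (|↑⟩ - |↓⟩)/√2, so ⟨-x|ψ⟩ = (-1 - 2i) / (√2·3).
P = |-1 - 2i|² / 18 = 5/18.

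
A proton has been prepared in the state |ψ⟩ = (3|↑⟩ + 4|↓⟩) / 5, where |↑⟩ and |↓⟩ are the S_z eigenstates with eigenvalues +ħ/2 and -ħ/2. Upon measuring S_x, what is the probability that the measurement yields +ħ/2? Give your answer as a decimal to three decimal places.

|+x⟩ = (|↑⟩ + |↓⟩)/√2, so ⟨+x|ψ⟩ = (7) / (√2·5).
P = |7|² / 50 = 49/50.

0.980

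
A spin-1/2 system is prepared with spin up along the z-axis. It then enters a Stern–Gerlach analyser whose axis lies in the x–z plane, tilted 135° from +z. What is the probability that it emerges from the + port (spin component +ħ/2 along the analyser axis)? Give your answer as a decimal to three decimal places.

For spin-½, the probability of finding spin-up along an axis at angle θ to the initial spin direction is cos²(θ/2); spin-down is sin²(θ/2).
θ = 135°, so P = cos²(67.5°) ≈ 0.146.

0.146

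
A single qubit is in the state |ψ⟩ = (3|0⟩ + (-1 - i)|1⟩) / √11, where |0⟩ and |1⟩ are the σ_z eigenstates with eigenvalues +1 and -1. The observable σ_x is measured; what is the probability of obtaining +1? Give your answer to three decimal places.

|+x⟩ = (|0⟩ + |1⟩)/√2, so ⟨+x|ψ⟩ = (2 - i) / (√2·√11).
P = |2 - i|² / 22 = 5/22.

0.227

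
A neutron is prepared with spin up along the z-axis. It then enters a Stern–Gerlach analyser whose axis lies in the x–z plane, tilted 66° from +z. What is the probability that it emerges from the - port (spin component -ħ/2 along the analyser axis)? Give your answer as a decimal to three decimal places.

For spin-½, the probability of finding spin-up along an axis at angle θ to the initial spin direction is cos²(θ/2); spin-down is sin²(θ/2).
θ = 66°, so P = sin²(33°) ≈ 0.297.

0.297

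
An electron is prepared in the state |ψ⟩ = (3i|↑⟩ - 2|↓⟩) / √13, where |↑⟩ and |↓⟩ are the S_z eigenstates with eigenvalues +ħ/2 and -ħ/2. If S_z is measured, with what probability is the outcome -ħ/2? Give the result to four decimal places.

The -ħ/2 outcome corresponds to |↓⟩. Its amplitude in |ψ⟩ is -2/√13.
P = |-2|² / 13 = 4/13.

0.3077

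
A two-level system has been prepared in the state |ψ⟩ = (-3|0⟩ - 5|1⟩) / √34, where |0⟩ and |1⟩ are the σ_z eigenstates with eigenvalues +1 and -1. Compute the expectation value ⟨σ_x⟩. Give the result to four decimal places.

0.8824

⟨σ_x⟩ = 2 Re(a* b)/(|a|²+|b|²) with a = -3, b = -5.
a* b = 15, so ⟨σ_x⟩ = 30/34.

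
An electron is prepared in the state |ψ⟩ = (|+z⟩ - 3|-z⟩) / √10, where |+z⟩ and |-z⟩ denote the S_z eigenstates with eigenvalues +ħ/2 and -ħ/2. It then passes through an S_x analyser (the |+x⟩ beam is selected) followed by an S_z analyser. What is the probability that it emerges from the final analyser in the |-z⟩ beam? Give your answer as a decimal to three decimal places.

First analyser (S_x): P(|+x⟩) = |⟨+x|ψ⟩|² = 4/20.
After stage 1 the state is |+x⟩; P(|-z⟩) = |⟨-z|+x⟩|² = 1/2.
Joint probability = 4/20 × 1/2 = 0.100.

0.100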